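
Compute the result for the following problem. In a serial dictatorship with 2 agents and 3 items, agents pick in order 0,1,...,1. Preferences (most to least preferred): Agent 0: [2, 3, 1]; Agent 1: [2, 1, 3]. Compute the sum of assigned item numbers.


Step 1: Agent 0 picks item 2
Step 2: Agent 1 picks item 1
Step 3: Sum = 2 + 1 = 3

3


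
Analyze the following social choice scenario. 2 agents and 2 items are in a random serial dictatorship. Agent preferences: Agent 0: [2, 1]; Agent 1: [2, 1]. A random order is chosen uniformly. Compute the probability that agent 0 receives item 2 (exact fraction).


Step 1: Agent 0 wants item 2
Step 2: There are 2 possible orderings of agents
Step 3: In 1 orderings, agent 0 gets item 2
Step 4: Probability = 1/2

1/2


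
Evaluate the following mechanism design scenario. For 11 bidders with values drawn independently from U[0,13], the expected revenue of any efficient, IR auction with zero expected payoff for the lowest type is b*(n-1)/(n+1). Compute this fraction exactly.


Step 1: By Revenue Equivalence, expected revenue = b*(n-1)/(n+1)
Step 2: Substituting n = 11, b = 13
Step 3: Revenue = 13*(11-1)/(11+1) = 13*10/12
Step 4: Revenue = 130/12 = 65/6

65/6


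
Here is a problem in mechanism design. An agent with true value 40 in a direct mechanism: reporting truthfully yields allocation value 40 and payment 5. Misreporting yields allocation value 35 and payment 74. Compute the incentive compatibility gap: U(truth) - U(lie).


Step 1: U(truth) = value - payment = 40 - 5 = 35
Step 2: U(lie) = allocation - payment = 35 - 74 = -39
Step 3: IC gap = 35 - (-39) = 74

74


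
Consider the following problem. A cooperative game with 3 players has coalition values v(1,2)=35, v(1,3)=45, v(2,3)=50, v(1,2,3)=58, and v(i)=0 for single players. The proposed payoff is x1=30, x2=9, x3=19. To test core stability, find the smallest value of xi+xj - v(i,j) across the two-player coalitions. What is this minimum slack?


Step 1: Slack for coalition (1,2): x1+x2 - v12 = 39 - 35 = 4
Step 2: Slack for coalition (1,3): x1+x3 - v13 = 49 - 45 = 4
Step 3: Slack for coalition (2,3): x2+x3 - v23 = 28 - 50 = -22
Step 4: Minimum slack = min(4, 4, -22) = -22, attained by (2,3); coalition (2,3) can block (slack < 0), so the allocation is not in the core

-22


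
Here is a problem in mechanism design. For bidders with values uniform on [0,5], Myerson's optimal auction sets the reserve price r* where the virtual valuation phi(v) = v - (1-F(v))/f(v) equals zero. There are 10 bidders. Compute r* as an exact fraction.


Step 1: For U[0,5], F(v) = v/5 and f(v) = 1/5
Step 2: phi(v) = v - (1 - v/5)/(1/5) = v - (5 - v) = 2v - 5
Step 3: Set phi(r*) = 0: 2r* - 5 = 0
Step 4: r* = 5/2 (the number of bidders n = 10 does not enter)

5/2


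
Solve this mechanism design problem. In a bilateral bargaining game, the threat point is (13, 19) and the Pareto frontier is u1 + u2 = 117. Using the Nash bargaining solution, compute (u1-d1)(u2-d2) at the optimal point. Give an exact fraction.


Step 1: The Nash solution splits surplus symmetrically above the disagreement point
Step 2: u1 = (total + d1 - d2)/2 = (117 + 13 - 19)/2 = 111/2
Step 3: u2 = (total - d1 + d2)/2 = (117 - 13 + 19)/2 = 123/2
Step 4: Nash product = (111/2 - 13) * (123/2 - 19)
Step 5: = 85/2 * 85/2 = 7225/4

7225/4


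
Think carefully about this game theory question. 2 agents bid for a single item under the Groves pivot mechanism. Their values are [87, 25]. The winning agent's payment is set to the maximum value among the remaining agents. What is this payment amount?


Step 1: The efficient winner is agent 0 with value 87
Step 2: Other agents' values: [25]
Step 3: Pivot payment = max(others) = 25
Step 4: The winner pays 25

25


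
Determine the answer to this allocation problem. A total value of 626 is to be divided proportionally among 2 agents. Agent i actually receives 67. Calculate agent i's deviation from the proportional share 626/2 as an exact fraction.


Step 1: Proportional share = 626/2 = 313
Step 2: Agent's actual allocation = 67
Step 3: Excess = 67 - 313 = -246

-246


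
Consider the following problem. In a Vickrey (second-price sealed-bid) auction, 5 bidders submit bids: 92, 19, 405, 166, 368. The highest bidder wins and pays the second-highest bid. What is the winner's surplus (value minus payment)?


Step 1: Sort bids in descending order: 405, 368, 166, 92, 19
Step 2: The winning bid is the highest: 405
Step 3: The payment equals the second-highest bid: 368
Step 4: Surplus = winner's bid - payment = 405 - 368 = 37

37


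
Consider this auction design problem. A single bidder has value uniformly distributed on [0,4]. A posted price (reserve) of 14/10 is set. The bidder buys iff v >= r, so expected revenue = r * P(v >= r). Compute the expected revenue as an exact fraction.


Step 1: Posted price r = 7/5, value support [0,4]
Step 2: P(v >= r) = (4 - 7/5)/4 = 13/20
Step 3: Expected revenue = r * P(v >= r) = 7/5 * 13/20
Step 4: Revenue = 91/100

91/100


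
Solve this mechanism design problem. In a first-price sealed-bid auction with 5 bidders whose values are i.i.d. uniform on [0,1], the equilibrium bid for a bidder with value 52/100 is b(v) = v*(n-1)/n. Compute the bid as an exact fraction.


Step 1: The symmetric BNE bidding function is b(v) = v * (n-1) / n
Step 2: Substitute v = 13/25 and n = 5
Step 3: b = 13/25 * 4/5
Step 4: b = 52/125

52/125


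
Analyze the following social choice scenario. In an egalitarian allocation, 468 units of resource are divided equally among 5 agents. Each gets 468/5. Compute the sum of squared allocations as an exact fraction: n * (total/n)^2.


Step 1: Each agent's share = 468/5
Step 2: Square of each share = (468/5)^2 = 219024/25
Step 3: Sum of squares = 5 * 219024/25 = 219024/5

219024/5


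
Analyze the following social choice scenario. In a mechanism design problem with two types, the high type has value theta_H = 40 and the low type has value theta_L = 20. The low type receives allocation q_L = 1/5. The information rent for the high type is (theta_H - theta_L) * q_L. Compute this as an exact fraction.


Step 1: theta_H - theta_L = 40 - 20 = 20
Step 2: Information rent = (theta_H - theta_L) * q_L
Step 3: = 20 * 1/5
Step 4: = 4

4


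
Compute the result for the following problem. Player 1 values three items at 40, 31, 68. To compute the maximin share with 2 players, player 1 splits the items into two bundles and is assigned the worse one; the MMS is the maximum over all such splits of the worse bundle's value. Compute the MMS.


Step 1: Item values = 40, 31, 68
Step 2: Enumerate all 2-bundle partitions and take the smaller bundle:
  Partition 1: {40} vs {31,68} -> bundles 40, 99; min = 40
  Partition 2: {31} vs {40,68} -> bundles 31, 108; min = 31
  Partition 3: {68} vs {40,31} -> bundles 68, 71; min = 68
Step 3: MMS = max(40, 31, 68) = 68

68


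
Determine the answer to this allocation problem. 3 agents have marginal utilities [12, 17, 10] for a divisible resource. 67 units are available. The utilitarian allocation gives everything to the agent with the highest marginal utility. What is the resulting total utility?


Step 1: The marginal utilities are [12, 17, 10]
Step 2: The highest marginal utility is 17
Step 3: All 67 units go to that agent
Step 4: Total utility = 17 * 67 = 1139

1139


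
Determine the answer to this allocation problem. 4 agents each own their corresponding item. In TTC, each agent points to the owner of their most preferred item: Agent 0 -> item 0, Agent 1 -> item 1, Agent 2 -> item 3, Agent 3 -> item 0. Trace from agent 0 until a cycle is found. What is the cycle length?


Step 1: Trace the pointer graph from agent 0: 0 -> 0
Step 2: A cycle is detected when we revisit agent 0
Step 3: The cycle is: 0 -> 0
Step 4: Cycle length = 1

1


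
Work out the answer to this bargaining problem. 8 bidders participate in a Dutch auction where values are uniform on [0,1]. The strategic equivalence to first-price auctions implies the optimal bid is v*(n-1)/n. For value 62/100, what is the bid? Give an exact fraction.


Step 1: Dutch auctions are strategically equivalent to first-price auctions
Step 2: The equilibrium bid is b(v) = v*(n-1)/n
Step 3: b = 31/50 * 7/8
Step 4: b = 217/400

217/400


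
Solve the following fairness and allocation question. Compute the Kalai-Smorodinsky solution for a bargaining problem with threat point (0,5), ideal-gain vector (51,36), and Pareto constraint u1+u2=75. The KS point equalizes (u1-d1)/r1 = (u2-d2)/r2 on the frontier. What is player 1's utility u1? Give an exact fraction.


Step 1: At the KS point, (u1-d1)/r1 = (u2-d2)/r2 = t and u1+u2 = 75
Step 2: u1 = d1 + r1*t and u2 = d2 + r2*t, so (d1 + r1*t) + (d2 + r2*t) = 75
Step 3: t = (75 - 0 - 5)/(51 + 36) = 70/87
Step 4: u1 = d1 + r1*t = 0 + 51 * 70/87 = 1190/29
Step 5: (Check: u2 = d2 + r2*t = 985/29; u1+u2 = 1190/29 + 985/29 = 75, on the frontier.)

1190/29


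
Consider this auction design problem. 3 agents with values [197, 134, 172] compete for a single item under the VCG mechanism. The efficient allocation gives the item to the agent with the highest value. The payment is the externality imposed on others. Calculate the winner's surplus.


Step 1: The winner is the agent with the highest value: agent 0 with value 197
Step 2: Values of other agents: [134, 172]
Step 3: VCG payment = max of others' values = 172
Step 4: Surplus = 197 - 172 = 25

25


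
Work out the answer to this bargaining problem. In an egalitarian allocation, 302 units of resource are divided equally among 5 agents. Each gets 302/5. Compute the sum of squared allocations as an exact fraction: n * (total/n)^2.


Step 1: Each agent's share = 302/5
Step 2: Square of each share = (302/5)^2 = 91204/25
Step 3: Sum of squares = 5 * 91204/25 = 91204/5

91204/5


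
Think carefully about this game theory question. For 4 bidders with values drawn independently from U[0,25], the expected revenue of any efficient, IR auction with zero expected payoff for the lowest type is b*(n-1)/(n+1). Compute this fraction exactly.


Step 1: By Revenue Equivalence, expected revenue = b*(n-1)/(n+1)
Step 2: Substituting n = 4, b = 25
Step 3: Revenue = 25*(4-1)/(4+1) = 25*3/5
Step 4: Revenue = 75/5 = 15

15


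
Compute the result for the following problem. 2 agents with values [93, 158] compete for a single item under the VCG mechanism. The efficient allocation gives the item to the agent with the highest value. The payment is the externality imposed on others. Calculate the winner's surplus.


Step 1: The winner is the agent with the highest value: agent 1 with value 158
Step 2: Values of other agents: [93]
Step 3: VCG payment = max of others' values = 93
Step 4: Surplus = 158 - 93 = 65

65


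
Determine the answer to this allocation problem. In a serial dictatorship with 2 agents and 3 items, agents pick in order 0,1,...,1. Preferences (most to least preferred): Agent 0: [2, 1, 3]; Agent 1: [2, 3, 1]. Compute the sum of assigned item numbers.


Step 1: Agent 0 picks item 2
Step 2: Agent 1 picks item 3
Step 3: Sum = 2 + 3 = 5

5


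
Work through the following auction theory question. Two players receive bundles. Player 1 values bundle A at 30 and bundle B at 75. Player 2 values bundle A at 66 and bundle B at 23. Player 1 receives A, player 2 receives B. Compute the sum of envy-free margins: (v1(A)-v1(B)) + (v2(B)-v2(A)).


Step 1: Player 1's margin = v1(A) - v1(B) = 30 - 75 = -45
Step 2: Player 2's margin = v2(B) - v2(A) = 23 - 66 = -43
Step 3: Total margin = -45 + -43 = -88

-88


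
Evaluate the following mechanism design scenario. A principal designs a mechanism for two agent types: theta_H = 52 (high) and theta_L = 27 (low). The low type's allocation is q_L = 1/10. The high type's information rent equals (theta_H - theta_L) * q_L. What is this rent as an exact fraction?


Step 1: theta_H - theta_L = 52 - 27 = 25
Step 2: Information rent = (theta_H - theta_L) * q_L
Step 3: = 25 * 1/10
Step 4: = 5/2

5/2


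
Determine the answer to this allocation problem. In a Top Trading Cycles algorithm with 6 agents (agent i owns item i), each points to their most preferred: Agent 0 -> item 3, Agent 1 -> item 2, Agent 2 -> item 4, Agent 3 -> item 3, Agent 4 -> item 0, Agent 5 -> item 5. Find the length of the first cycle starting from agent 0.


Step 1: Trace the pointer graph from agent 0: 0 -> 3 -> 3
Step 2: A cycle is detected when we revisit agent 3
Step 3: The cycle is: 3 -> 3
Step 4: Cycle length = 1

1


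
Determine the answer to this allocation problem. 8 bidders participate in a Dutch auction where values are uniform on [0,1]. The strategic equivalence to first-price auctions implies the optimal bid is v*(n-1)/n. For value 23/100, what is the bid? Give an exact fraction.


Step 1: Dutch auctions are strategically equivalent to first-price auctions
Step 2: The equilibrium bid is b(v) = v*(n-1)/n
Step 3: b = 23/100 * 7/8
Step 4: b = 161/800

161/800


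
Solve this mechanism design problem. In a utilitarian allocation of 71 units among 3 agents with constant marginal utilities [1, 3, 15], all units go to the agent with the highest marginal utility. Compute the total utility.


Step 1: The marginal utilities are [1, 3, 15]
Step 2: The highest marginal utility is 15
Step 3: All 71 units go to that agent
Step 4: Total utility = 15 * 71 = 1065

1065


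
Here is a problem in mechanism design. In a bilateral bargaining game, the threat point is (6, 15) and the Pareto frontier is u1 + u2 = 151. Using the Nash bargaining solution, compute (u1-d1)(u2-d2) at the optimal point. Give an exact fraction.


Step 1: The Nash solution splits surplus symmetrically above the disagreement point
Step 2: u1 = (total + d1 - d2)/2 = (151 + 6 - 15)/2 = 71
Step 3: u2 = (total - d1 + d2)/2 = (151 - 6 + 15)/2 = 80
Step 4: Nash product = (71 - 6) * (80 - 15)
Step 5: = 65 * 65 = 4225

4225


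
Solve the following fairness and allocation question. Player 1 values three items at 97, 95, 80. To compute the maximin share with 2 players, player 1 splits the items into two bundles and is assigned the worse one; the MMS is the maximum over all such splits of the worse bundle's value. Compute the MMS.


Step 1: Item values = 97, 95, 80
Step 2: Enumerate all 2-bundle partitions and take the smaller bundle:
  Partition 1: {97} vs {95,80} -> bundles 97, 175; min = 97
  Partition 2: {95} vs {97,80} -> bundles 95, 177; min = 95
  Partition 3: {80} vs {97,95} -> bundles 80, 192; min = 80
Step 3: MMS = max(97, 95, 80) = 97

97


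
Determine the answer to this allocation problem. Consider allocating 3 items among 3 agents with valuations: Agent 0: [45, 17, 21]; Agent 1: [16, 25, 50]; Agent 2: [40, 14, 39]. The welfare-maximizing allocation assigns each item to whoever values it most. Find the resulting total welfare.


Step 1: For each item, find the maximum value among all agents.
Step 2: Item 0 -> Agent 0 (value 45)
Step 3: Item 1 -> Agent 1 (value 25)
Step 4: Item 2 -> Agent 1 (value 50)
Step 5: Total welfare = 45 + 25 + 50 = 120

120


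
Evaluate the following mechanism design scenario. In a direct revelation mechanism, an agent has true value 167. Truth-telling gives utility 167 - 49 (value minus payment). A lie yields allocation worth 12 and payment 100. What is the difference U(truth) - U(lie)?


Step 1: U(truth) = value - payment = 167 - 49 = 118
Step 2: U(lie) = allocation - payment = 12 - 100 = -88
Step 3: IC gap = 118 - (-88) = 206

206


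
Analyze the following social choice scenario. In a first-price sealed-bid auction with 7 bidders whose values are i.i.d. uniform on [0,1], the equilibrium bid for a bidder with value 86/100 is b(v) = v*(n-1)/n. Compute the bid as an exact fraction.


Step 1: The symmetric BNE bidding function is b(v) = v * (n-1) / n
Step 2: Substitute v = 43/50 and n = 7
Step 3: b = 43/50 * 6/7
Step 4: b = 129/175

129/175


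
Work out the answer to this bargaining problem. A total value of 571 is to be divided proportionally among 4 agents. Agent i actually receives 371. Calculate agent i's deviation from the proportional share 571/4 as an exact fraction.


Step 1: Proportional share = 571/4
Step 2: Agent's actual allocation = 371
Step 3: Excess = 371 - 571/4 = 913/4

913/4


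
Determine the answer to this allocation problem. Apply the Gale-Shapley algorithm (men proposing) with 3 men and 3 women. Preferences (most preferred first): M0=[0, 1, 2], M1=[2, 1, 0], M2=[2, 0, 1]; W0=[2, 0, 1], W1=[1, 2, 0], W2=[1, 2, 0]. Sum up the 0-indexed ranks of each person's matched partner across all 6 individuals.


Step 1: Run Gale-Shapley (men propose, women hold best offer):
  M0 proposes to W0; she accepts
  M1 proposes to W2; she accepts
  M2 proposes to W2; rejected
  M2 proposes to W0; she switches from M0
  M0 proposes to W1; she accepts
Step 2: Final matching: W0-M2, W1-M0, W2-M1
Step 3: 0-indexed ranks (man's rank of his match, then woman's): 1 + 0 + 1 + 2 + 0 + 0
Step 4: Total rank sum = 4

4


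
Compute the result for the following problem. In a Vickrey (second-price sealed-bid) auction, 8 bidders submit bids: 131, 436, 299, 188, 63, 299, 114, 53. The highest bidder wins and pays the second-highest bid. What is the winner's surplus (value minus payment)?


Step 1: Sort bids in descending order: 436, 299, 299, 188, 131, 114, 63, 53
Step 2: The winning bid is the highest: 436
Step 3: The payment equals the second-highest bid: 299
Step 4: Surplus = winner's bid - payment = 436 - 299 = 137

137


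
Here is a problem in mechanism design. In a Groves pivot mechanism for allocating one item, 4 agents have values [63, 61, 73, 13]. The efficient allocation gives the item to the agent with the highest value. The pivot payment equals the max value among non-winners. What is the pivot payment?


Step 1: The efficient winner is agent 2 with value 73
Step 2: Other agents' values: [63, 61, 13]
Step 3: Pivot payment = max(others) = 63
Step 4: The winner pays 63

63


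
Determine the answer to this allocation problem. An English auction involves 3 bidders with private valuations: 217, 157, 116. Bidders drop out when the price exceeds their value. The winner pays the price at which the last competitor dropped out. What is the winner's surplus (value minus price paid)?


Step 1: Identify the highest value: 217
Step 2: Identify the second-highest value: 157
Step 3: The final price = second-highest value = 157
Step 4: Surplus = 217 - 157 = 60

60


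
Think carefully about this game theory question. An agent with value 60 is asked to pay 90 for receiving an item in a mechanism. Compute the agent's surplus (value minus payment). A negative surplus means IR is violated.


Step 1: Surplus = value - payment = 60 - 90 = -30
Step 2: IR is violated (surplus < 0)

-30


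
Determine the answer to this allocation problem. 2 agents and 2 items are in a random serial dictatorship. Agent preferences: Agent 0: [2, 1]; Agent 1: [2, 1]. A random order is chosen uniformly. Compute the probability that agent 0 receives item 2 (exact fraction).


Step 1: Agent 0 wants item 2
Step 2: There are 2 possible orderings of agents
Step 3: In 1 orderings, agent 0 gets item 2
Step 4: Probability = 1/2

1/2


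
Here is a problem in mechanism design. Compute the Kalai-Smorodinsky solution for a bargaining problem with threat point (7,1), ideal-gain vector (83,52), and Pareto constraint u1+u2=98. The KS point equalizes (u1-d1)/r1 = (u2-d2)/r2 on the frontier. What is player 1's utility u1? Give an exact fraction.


Step 1: At the KS point, (u1-d1)/r1 = (u2-d2)/r2 = t and u1+u2 = 98
Step 2: u1 = d1 + r1*t and u2 = d2 + r2*t, so (d1 + r1*t) + (d2 + r2*t) = 98
Step 3: t = (98 - 7 - 1)/(83 + 52) = 90/135 = 2/3
Step 4: u1 = d1 + r1*t = 7 + 83 * 2/3 = 187/3
Step 5: (Check: u2 = d2 + r2*t = 107/3; u1+u2 = 187/3 + 107/3 = 98, on the frontier.)

187/3


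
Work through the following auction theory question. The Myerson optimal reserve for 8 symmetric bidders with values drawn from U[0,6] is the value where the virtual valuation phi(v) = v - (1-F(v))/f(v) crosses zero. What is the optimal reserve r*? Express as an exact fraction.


Step 1: For U[0,6], F(v) = v/6 and f(v) = 1/6
Step 2: phi(v) = v - (1 - v/6)/(1/6) = v - (6 - v) = 2v - 6
Step 3: Set phi(r*) = 0: 2r* - 6 = 0
Step 4: r* = 6/2 = 3 (the number of bidders n = 8 does not enter)

3


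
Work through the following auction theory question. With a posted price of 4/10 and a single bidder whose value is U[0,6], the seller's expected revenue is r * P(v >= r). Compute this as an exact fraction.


Step 1: Posted price r = 2/5, value support [0,6]
Step 2: P(v >= r) = (6 - 2/5)/6 = 14/15
Step 3: Expected revenue = r * P(v >= r) = 2/5 * 14/15
Step 4: Revenue = 28/75

28/75


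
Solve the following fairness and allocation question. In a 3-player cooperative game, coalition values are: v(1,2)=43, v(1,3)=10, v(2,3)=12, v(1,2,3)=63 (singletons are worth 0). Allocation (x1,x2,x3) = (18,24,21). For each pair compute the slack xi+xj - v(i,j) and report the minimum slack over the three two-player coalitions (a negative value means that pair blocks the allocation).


Step 1: Slack for coalition (1,2): x1+x2 - v12 = 42 - 43 = -1
Step 2: Slack for coalition (1,3): x1+x3 - v13 = 39 - 10 = 29
Step 3: Slack for coalition (2,3): x2+x3 - v23 = 45 - 12 = 33
Step 4: Minimum slack = min(-1, 29, 33) = -1, attained by (1,2); coalition (1,2) can block (slack < 0), so the allocation is not in the core

-1


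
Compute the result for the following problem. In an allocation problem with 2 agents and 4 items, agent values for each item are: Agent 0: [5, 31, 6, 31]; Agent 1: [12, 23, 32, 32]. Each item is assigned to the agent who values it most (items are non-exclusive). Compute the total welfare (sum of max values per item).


Step 1: For each item, find the maximum value among all agents.
Step 2: Item 0 -> Agent 1 (value 12)
Step 3: Item 1 -> Agent 0 (value 31)
Step 4: Item 2 -> Agent 1 (value 32)
Step 5: Item 3 -> Agent 1 (value 32)
Step 6: Total welfare = 12 + 31 + 32 + 32 = 107

107


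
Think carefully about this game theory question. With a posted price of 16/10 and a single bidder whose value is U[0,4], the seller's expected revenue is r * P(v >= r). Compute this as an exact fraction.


Step 1: Posted price r = 8/5, value support [0,4]
Step 2: P(v >= r) = (4 - 8/5)/4 = 3/5
Step 3: Expected revenue = r * P(v >= r) = 8/5 * 3/5
Step 4: Revenue = 24/25

24/25


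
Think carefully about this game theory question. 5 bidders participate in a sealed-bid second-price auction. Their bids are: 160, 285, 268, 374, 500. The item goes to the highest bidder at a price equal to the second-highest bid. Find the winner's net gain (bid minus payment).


Step 1: Sort bids in descending order: 500, 374, 285, 268, 160
Step 2: The winning bid is the highest: 500
Step 3: The payment equals the second-highest bid: 374
Step 4: Surplus = winner's bid - payment = 500 - 374 = 126

126


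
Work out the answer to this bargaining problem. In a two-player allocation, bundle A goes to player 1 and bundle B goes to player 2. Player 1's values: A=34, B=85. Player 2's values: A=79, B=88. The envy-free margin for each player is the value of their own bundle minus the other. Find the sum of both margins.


Step 1: Player 1's margin = v1(A) - v1(B) = 34 - 85 = -51
Step 2: Player 2's margin = v2(B) - v2(A) = 88 - 79 = 9
Step 3: Total margin = -51 + 9 = -42

-42


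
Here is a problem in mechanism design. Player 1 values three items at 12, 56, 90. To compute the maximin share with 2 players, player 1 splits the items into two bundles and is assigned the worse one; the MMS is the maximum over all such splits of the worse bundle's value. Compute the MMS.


Step 1: Item values = 12, 56, 90
Step 2: Enumerate all 2-bundle partitions and take the smaller bundle:
  Partition 1: {12} vs {56,90} -> bundles 12, 146; min = 12
  Partition 2: {56} vs {12,90} -> bundles 56, 102; min = 56
  Partition 3: {90} vs {12,56} -> bundles 90, 68; min = 68
Step 3: MMS = max(12, 56, 68) = 68

68


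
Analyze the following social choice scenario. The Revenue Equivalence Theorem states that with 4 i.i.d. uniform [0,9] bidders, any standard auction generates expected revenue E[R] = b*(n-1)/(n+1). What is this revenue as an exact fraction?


Step 1: By Revenue Equivalence, expected revenue = b*(n-1)/(n+1)
Step 2: Substituting n = 4, b = 9
Step 3: Revenue = 9*(4-1)/(4+1) = 9*3/5
Step 4: Revenue = 27/5

27/5


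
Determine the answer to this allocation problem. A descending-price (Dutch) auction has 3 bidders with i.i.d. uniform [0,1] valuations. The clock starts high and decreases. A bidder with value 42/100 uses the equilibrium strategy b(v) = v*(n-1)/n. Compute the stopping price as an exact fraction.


Step 1: Dutch auctions are strategically equivalent to first-price auctions
Step 2: The equilibrium bid is b(v) = v*(n-1)/n
Step 3: b = 21/50 * 2/3
Step 4: b = 7/25

7/25


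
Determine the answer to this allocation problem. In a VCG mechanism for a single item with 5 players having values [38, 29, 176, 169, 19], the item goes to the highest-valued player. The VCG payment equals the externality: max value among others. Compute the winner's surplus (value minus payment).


Step 1: The winner is the agent with the highest value: agent 2 with value 176
Step 2: Values of other agents: [38, 29, 169, 19]
Step 3: VCG payment = max of others' values = 169
Step 4: Surplus = 176 - 169 = 7

7


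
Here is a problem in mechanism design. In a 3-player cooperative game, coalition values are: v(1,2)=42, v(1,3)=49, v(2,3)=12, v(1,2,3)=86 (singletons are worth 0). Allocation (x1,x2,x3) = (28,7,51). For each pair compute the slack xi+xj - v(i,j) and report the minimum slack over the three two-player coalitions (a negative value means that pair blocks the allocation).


Step 1: Slack for coalition (1,2): x1+x2 - v12 = 35 - 42 = -7
Step 2: Slack for coalition (1,3): x1+x3 - v13 = 79 - 49 = 30
Step 3: Slack for coalition (2,3): x2+x3 - v23 = 58 - 12 = 46
Step 4: Minimum slack = min(-7, 30, 46) = -7, attained by (1,2); coalition (1,2) can block (slack < 0), so the allocation is not in the core

-7


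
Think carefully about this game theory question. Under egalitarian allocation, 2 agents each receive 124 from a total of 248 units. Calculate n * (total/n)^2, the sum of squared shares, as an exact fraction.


Step 1: Each agent's share = 248/2 = 124
Step 2: Square of each share = (124)^2 = 15376
Step 3: Sum of squares = 2 * 15376 = 30752

30752


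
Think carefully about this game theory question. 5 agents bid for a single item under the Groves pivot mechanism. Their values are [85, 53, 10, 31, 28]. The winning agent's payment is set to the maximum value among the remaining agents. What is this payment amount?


Step 1: The efficient winner is agent 0 with value 85
Step 2: Other agents' values: [53, 10, 31, 28]
Step 3: Pivot payment = max(others) = 53
Step 4: The winner pays 53

53


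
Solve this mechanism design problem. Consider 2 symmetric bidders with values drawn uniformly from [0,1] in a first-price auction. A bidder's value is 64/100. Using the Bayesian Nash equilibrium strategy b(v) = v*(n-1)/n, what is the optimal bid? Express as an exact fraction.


Step 1: The symmetric BNE bidding function is b(v) = v * (n-1) / n
Step 2: Substitute v = 16/25 and n = 2
Step 3: b = 16/25 * 1/2
Step 4: b = 8/25

8/25


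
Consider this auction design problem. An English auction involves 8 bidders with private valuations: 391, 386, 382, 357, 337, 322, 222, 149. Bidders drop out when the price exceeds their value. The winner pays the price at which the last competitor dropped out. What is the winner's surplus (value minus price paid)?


Step 1: Identify the highest value: 391
Step 2: Identify the second-highest value: 386
Step 3: The final price = second-highest value = 386
Step 4: Surplus = 391 - 386 = 5

5


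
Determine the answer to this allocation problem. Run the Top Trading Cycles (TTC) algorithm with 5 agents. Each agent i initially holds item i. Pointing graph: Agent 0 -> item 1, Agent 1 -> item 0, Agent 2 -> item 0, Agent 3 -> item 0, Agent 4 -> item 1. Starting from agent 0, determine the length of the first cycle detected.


Step 1: Trace the pointer graph from agent 0: 0 -> 1 -> 0
Step 2: A cycle is detected when we revisit agent 0
Step 3: The cycle is: 0 -> 1 -> 0
Step 4: Cycle length = 2

2


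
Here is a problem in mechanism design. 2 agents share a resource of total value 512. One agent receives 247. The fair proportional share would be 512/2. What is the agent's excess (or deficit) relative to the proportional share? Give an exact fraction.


Step 1: Proportional share = 512/2 = 256
Step 2: Agent's actual allocation = 247
Step 3: Excess = 247 - 256 = -9

-9


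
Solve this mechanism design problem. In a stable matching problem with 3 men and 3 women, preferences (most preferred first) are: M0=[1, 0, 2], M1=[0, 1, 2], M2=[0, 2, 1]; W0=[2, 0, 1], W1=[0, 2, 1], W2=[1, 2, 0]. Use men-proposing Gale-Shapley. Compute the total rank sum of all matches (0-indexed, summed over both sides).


Step 1: Run Gale-Shapley (men propose, women hold best offer):
  M0 proposes to W1; she accepts
  M1 proposes to W0; she accepts
  M2 proposes to W0; she switches from M1
  M1 proposes to W1; rejected
  M1 proposes to W2; she accepts
Step 2: Final matching: W0-M2, W1-M0, W2-M1
Step 3: 0-indexed ranks (man's rank of his match, then woman's): 0 + 0 + 0 + 0 + 2 + 0
Step 4: Total rank sum = 2

2


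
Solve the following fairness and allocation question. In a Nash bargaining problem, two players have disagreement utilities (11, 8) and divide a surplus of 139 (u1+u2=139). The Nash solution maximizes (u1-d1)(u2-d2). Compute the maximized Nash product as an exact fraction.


Step 1: The Nash solution splits surplus symmetrically above the disagreement point
Step 2: u1 = (total + d1 - d2)/2 = (139 + 11 - 8)/2 = 71
Step 3: u2 = (total - d1 + d2)/2 = (139 - 11 + 8)/2 = 68
Step 4: Nash product = (71 - 11) * (68 - 8)
Step 5: = 60 * 60 = 3600

3600


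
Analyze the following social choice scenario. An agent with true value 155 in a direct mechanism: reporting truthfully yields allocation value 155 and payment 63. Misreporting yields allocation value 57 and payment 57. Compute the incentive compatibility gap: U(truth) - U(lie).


Step 1: U(truth) = value - payment = 155 - 63 = 92
Step 2: U(lie) = allocation - payment = 57 - 57 = 0
Step 3: IC gap = 92 - 0 = 92

92


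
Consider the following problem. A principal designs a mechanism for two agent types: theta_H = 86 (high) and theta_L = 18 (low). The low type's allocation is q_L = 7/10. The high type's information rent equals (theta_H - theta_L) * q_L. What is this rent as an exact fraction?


Step 1: theta_H - theta_L = 86 - 18 = 68
Step 2: Information rent = (theta_H - theta_L) * q_L
Step 3: = 68 * 7/10
Step 4: = 238/5

238/5


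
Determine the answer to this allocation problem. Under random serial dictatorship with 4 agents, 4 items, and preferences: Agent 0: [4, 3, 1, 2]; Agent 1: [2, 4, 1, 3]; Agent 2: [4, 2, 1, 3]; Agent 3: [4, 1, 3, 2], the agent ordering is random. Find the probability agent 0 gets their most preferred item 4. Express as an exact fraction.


Step 1: Agent 0 wants item 4
Step 2: There are 24 possible orderings of agents
Step 3: In 8 orderings, agent 0 gets item 4
Step 4: Probability = 8/24 = 1/3

1/3


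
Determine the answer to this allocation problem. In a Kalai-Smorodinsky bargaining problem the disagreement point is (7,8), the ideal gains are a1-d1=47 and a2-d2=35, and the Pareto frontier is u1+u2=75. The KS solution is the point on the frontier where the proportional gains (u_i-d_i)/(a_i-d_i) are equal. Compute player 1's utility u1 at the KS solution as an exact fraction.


Step 1: At the KS point, (u1-d1)/r1 = (u2-d2)/r2 = t and u1+u2 = 75
Step 2: u1 = d1 + r1*t and u2 = d2 + r2*t, so (d1 + r1*t) + (d2 + r2*t) = 75
Step 3: t = (75 - 7 - 8)/(47 + 35) = 60/82 = 30/41
Step 4: u1 = d1 + r1*t = 7 + 47 * 30/41 = 1697/41
Step 5: (Check: u2 = d2 + r2*t = 1378/41; u1+u2 = 1697/41 + 1378/41 = 75, on the frontier.)

1697/41


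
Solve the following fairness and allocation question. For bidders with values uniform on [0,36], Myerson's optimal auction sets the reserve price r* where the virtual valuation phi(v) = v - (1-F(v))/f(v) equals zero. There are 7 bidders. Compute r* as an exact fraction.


Step 1: For U[0,36], F(v) = v/36 and f(v) = 1/36
Step 2: phi(v) = v - (1 - v/36)/(1/36) = v - (36 - v) = 2v - 36
Step 3: Set phi(r*) = 0: 2r* - 36 = 0
Step 4: r* = 36/2 = 18 (the number of bidders n = 7 does not enter)

18


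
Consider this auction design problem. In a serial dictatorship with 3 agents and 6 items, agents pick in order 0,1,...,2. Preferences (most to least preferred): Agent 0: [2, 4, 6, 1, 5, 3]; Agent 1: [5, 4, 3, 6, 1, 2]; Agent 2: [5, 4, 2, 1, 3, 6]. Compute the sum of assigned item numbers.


Step 1: Agent 0 picks item 2
Step 2: Agent 1 picks item 5
Step 3: Agent 2 picks item 4
Step 4: Sum = 2 + 5 + 4 = 11

11


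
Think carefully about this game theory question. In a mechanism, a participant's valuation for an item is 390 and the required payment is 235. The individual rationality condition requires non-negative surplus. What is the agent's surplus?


Step 1: Surplus = value - payment = 390 - 235 = 155
Step 2: IR is satisfied (surplus >= 0)

155


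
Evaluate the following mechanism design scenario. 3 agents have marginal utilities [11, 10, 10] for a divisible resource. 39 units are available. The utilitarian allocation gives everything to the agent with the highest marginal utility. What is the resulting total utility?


Step 1: The marginal utilities are [11, 10, 10]
Step 2: The highest marginal utility is 11
Step 3: All 39 units go to that agent
Step 4: Total utility = 11 * 39 = 429

429


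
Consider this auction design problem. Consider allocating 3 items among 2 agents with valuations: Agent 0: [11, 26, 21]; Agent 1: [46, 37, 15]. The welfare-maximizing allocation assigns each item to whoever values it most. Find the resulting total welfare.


Step 1: For each item, find the maximum value among all agents.
Step 2: Item 0 -> Agent 1 (value 46)
Step 3: Item 1 -> Agent 1 (value 37)
Step 4: Item 2 -> Agent 0 (value 21)
Step 5: Total welfare = 46 + 37 + 21 = 104

104


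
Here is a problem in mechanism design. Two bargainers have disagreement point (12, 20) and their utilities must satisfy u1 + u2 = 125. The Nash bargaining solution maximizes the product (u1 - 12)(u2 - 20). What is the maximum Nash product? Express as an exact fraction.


Step 1: The Nash solution splits surplus symmetrically above the disagreement point
Step 2: u1 = (total + d1 - d2)/2 = (125 + 12 - 20)/2 = 117/2
Step 3: u2 = (total - d1 + d2)/2 = (125 - 12 + 20)/2 = 133/2
Step 4: Nash product = (117/2 - 12) * (133/2 - 20)
Step 5: = 93/2 * 93/2 = 8649/4

8649/4


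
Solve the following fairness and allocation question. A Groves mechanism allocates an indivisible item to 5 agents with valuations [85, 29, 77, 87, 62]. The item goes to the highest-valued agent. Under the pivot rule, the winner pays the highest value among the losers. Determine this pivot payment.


Step 1: The efficient winner is agent 3 with value 87
Step 2: Other agents' values: [85, 29, 77, 62]
Step 3: Pivot payment = max(others) = 85
Step 4: The winner pays 85

85


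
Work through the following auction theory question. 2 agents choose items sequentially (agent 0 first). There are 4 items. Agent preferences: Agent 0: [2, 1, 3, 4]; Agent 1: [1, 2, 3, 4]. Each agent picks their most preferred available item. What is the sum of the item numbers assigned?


Step 1: Agent 0 picks item 2
Step 2: Agent 1 picks item 1
Step 3: Sum = 2 + 1 = 3

3


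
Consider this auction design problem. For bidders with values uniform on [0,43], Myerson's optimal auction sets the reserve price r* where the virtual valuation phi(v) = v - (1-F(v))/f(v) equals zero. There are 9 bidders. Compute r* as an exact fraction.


Step 1: For U[0,43], F(v) = v/43 and f(v) = 1/43
Step 2: phi(v) = v - (1 - v/43)/(1/43) = v - (43 - v) = 2v - 43
Step 3: Set phi(r*) = 0: 2r* - 43 = 0
Step 4: r* = 43/2 (the number of bidders n = 9 does not enter)

43/2


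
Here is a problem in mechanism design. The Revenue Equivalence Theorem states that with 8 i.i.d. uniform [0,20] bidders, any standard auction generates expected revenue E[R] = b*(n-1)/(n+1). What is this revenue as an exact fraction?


Step 1: By Revenue Equivalence, expected revenue = b*(n-1)/(n+1)
Step 2: Substituting n = 8, b = 20
Step 3: Revenue = 20*(8-1)/(8+1) = 20*7/9
Step 4: Revenue = 140/9

140/9


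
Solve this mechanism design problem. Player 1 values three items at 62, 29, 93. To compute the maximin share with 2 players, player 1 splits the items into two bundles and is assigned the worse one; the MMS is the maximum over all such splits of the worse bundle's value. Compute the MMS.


Step 1: Item values = 62, 29, 93
Step 2: Enumerate all 2-bundle partitions and take the smaller bundle:
  Partition 1: {62} vs {29,93} -> bundles 62, 122; min = 62
  Partition 2: {29} vs {62,93} -> bundles 29, 155; min = 29
  Partition 3: {93} vs {62,29} -> bundles 93, 91; min = 91
Step 3: MMS = max(62, 29, 91) = 91

91


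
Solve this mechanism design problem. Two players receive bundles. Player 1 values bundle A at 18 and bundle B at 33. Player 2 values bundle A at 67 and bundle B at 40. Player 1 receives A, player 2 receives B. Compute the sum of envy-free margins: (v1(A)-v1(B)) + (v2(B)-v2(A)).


Step 1: Player 1's margin = v1(A) - v1(B) = 18 - 33 = -15
Step 2: Player 2's margin = v2(B) - v2(A) = 40 - 67 = -27
Step 3: Total margin = -15 + -27 = -42

-42


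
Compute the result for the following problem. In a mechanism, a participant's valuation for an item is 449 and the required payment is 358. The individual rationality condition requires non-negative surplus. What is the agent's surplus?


Step 1: Surplus = value - payment = 449 - 358 = 91
Step 2: IR is satisfied (surplus >= 0)

91


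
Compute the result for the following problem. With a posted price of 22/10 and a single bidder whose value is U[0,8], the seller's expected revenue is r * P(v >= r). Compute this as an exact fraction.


Step 1: Posted price r = 11/5, value support [0,8]
Step 2: P(v >= r) = (8 - 11/5)/8 = 29/40
Step 3: Expected revenue = r * P(v >= r) = 11/5 * 29/40
Step 4: Revenue = 319/200

319/200


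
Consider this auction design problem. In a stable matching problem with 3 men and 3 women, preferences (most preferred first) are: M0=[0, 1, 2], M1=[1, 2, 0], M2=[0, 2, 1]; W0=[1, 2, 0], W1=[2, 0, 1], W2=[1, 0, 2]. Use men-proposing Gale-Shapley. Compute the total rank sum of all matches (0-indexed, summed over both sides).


Step 1: Run Gale-Shapley (men propose, women hold best offer):
  M0 proposes to W0; she accepts
  M1 proposes to W1; she accepts
  M2 proposes to W0; she switches from M0
  M0 proposes to W1; she switches from M1
  M1 proposes to W2; she accepts
Step 2: Final matching: W0-M2, W1-M0, W2-M1
Step 3: 0-indexed ranks (man's rank of his match, then woman's): 0 + 1 + 1 + 1 + 1 + 0
Step 4: Total rank sum = 4

4


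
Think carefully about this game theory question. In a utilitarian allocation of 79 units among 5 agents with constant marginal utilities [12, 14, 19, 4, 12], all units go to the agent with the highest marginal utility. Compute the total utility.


Step 1: The marginal utilities are [12, 14, 19, 4, 12]
Step 2: The highest marginal utility is 19
Step 3: All 79 units go to that agent
Step 4: Total utility = 19 * 79 = 1501

1501


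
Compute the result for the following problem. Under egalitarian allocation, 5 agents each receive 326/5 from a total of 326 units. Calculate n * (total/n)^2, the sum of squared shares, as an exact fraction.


Step 1: Each agent's share = 326/5
Step 2: Square of each share = (326/5)^2 = 106276/25
Step 3: Sum of squares = 5 * 106276/25 = 106276/5

106276/5
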